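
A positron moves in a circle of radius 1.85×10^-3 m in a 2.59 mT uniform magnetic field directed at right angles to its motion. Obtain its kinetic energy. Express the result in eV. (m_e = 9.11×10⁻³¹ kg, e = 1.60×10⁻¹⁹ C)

v = qBr/m = (1×1.60×10^-19)(2.59×10^-3)(1.85×10^-3) / (9.11×10^-31) = 8.42×10^5 m/s.
K = ½mv² = 0.5·(9.11×10^-31)·(8.42×10^5)² = 3.23×10^-19 J = 2.02 eV.

K ≈ 2.02 eV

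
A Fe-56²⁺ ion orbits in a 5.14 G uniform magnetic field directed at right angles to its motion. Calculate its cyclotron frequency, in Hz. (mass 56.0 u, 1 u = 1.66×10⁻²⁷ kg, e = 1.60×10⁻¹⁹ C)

f = qB/(2πm) = (2×1.60×10^-19)(5.14×10^-4) / [2π(9.30×10^-26)] = 282 Hz.

f ≈ 282 Hz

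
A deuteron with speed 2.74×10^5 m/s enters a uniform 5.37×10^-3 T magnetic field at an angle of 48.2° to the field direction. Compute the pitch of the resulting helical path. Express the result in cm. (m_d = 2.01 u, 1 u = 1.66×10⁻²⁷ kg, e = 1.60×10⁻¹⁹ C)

pitch ≈ 446 cm

The velocity component along B is v∥ = v cos48.2° = 1.83×10^5 m/s.
The cyclotron period T = 2πm/(qB) = 2.44×10^-5 s is set by m, q, B alone.
Pitch = v∥·T = (1.83×10^5)(2.44×10^-5) = 4.46 m.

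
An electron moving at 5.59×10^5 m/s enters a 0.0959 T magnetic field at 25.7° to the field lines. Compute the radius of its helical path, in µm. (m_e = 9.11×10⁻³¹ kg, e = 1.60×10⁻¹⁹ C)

r ≈ 14.4 µm

Only the perpendicular component v⊥ = v sin25.7° = 2.42×10^5 m/s is bent by the field.
r = m v⊥ /(qB) = (9.11×10^-31)(2.42×10^5) / [(1×1.60×10^-19)(0.0959)] = 1.44×10^-5 m.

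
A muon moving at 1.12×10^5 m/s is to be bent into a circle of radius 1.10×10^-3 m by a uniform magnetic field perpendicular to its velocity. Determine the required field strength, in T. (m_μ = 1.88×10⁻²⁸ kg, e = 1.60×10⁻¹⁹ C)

B ≈ 0.120 T

qvB = mv²/r gives B = mv/(qr).
B = (1.88×10^-28)(1.12×10^5) / [(1×1.60×10^-19)(1.10×10^-3)] = 0.120 T.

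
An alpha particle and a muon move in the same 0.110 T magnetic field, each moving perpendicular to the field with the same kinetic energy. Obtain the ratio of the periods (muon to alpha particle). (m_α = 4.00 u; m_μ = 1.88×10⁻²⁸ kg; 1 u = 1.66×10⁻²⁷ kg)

T = 2πm/(qB) is independent of speed, so T₂/T₁ = (m₂/q₂)/(m₁/q₁).
T_{muon}/T_{alpha particle} = (1.88×10^-28/1e) / (6.64×10^-27/2e) = 0.0566.

ratio ≈ 0.0566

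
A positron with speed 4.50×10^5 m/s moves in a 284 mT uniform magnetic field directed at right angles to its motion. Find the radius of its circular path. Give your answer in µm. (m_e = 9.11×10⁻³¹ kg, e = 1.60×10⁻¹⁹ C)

r ≈ 9.02 µm

The magnetic force provides the centripetal force: qvB = mv²/r, so r = mv/(qB).
r = (9.11×10^-31 kg)(4.50×10^5 m/s) / [(1×1.60×10^-19 C)(0.284 T)] = 9.02×10^-6 m.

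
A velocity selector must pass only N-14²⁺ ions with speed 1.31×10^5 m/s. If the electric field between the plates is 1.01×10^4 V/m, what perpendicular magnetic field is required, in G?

qE = qvB ⇒ B = E/v = (1.01×10^4) / (1.31×10^5) = 0.0771 T.

B ≈ 771 G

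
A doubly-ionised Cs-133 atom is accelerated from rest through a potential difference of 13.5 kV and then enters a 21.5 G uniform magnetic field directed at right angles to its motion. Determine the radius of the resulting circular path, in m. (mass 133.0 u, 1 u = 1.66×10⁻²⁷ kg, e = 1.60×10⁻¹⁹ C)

r ≈ 63.5 m

The kinetic energy gained is K = qV = (2×1.60×10^-19)(1.35×10^4) = 4.32×10^-15 J.
v = √(2K/m) = 1.98×10^5 m/s.
r = mv/(qB) = (2.21×10^-25)(1.98×10^5) / [(2×1.60×10^-19)(2.15×10^-3)] = 63.5 m.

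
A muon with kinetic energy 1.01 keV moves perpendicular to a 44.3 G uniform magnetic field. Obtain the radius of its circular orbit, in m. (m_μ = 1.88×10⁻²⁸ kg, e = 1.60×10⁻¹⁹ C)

r ≈ 0.348 m

Convert the energy: K = 1.01 keV = 1.62×10^-16 J.
v = √(2K/m) = √(2·1.62×10^-16/1.88×10^-28) = 1.31×10^6 m/s.
r = mv/(qB) = (1.88×10^-28)(1.31×10^6) / [(1×1.60×10^-19)(4.43×10^-3)] = 0.348 m.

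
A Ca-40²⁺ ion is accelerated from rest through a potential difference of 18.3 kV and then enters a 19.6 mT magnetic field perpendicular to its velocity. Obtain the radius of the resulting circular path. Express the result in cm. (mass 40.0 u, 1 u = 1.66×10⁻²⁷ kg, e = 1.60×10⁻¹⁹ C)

r ≈ 445 cm

The kinetic energy gained is K = qV = (2×1.60×10^-19)(1.83×10^4) = 5.86×10^-15 J.
v = √(2K/m) = 4.20×10^5 m/s.
r = mv/(qB) = (6.64×10^-26)(4.20×10^5) / [(2×1.60×10^-19)(0.0196)] = 4.45 m.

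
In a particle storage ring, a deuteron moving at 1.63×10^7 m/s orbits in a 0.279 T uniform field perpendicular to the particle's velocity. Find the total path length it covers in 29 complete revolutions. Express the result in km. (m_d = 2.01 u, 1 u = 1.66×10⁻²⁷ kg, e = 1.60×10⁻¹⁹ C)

L ≈ 0.222 km

r = mv/(qB) = 1.22 m, so one revolution covers 2πr = 7.66 m.
In 29 revolutions: L = 29·2πr = 222 m.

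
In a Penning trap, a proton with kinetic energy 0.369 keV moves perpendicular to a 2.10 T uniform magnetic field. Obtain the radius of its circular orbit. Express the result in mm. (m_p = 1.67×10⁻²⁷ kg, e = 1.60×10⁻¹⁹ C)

r ≈ 1.32 mm

Convert the energy: K = 0.369 keV = 5.90×10^-17 J.
v = √(2K/m) = √(2·5.90×10^-17/1.67×10^-27) = 2.66×10^5 m/s.
r = mv/(qB) = (1.67×10^-27)(2.66×10^5) / [(1×1.60×10^-19)(2.10)] = 1.32×10^-3 m.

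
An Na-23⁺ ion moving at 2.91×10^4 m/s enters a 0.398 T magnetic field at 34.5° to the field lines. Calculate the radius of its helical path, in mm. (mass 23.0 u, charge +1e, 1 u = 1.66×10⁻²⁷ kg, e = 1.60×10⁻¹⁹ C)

r ≈ 9.88 mm

Only the perpendicular component v⊥ = v sin34.5° = 1.65×10^4 m/s is bent by the field.
r = m v⊥ /(qB) = (3.82×10^-26)(1.65×10^4) / [(1×1.60×10^-19)(0.398)] = 9.88×10^-3 m.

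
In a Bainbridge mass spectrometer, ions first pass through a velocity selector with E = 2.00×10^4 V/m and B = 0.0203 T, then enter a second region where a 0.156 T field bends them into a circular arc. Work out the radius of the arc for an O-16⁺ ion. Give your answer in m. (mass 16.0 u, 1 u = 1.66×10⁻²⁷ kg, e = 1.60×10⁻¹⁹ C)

r ≈ 1.05 m

The selector passes v = E/B = 2.00×10^4/0.0203 = 9.85×10^5 m/s.
In the deflection region, r = mv/(qB₂) = (2.66×10^-26)(9.85×10^5) / [(1×1.60×10^-19)(0.156)] = 1.05 m.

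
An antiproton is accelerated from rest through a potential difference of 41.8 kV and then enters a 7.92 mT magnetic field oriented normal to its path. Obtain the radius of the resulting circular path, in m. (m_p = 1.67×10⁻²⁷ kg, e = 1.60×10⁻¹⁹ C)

The kinetic energy gained is K = qV = (1×1.60×10^-19)(4.18×10^4) = 6.69×10^-15 J.
v = √(2K/m) = 2.83×10^6 m/s.
r = mv/(qB) = (1.67×10^-27)(2.83×10^6) / [(1×1.60×10^-19)(7.92×10^-3)] = 3.73 m.

r ≈ 3.73 m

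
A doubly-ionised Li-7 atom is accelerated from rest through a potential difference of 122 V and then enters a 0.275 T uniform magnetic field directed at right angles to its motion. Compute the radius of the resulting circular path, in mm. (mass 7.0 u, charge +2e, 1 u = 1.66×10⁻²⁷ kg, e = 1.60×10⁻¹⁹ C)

r ≈ 10.8 mm

The kinetic energy gained is K = qV = (2×1.60×10^-19)(122) = 3.90×10^-17 J.
v = √(2K/m) = 8.20×10^4 m/s.
r = mv/(qB) = (1.16×10^-26)(8.20×10^4) / [(2×1.60×10^-19)(0.275)] = 0.0108 m.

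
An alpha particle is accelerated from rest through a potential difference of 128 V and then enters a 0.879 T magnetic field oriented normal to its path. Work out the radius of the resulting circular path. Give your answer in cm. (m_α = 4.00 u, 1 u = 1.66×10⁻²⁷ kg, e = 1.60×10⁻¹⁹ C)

The kinetic energy gained is K = qV = (2×1.60×10^-19)(128) = 4.10×10^-17 J.
v = √(2K/m) = 1.11×10^5 m/s.
r = mv/(qB) = (6.64×10^-27)(1.11×10^5) / [(2×1.60×10^-19)(0.879)] = 2.62×10^-3 m.

r ≈ 0.262 cm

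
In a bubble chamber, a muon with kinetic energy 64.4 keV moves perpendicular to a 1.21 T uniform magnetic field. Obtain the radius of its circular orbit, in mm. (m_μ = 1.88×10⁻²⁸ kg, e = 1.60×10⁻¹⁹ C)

Convert the energy: K = 64.4 keV = 1.03×10^-14 J.
v = √(2K/m) = √(2·1.03×10^-14/1.88×10^-28) = 1.05×10^7 m/s.
r = mv/(qB) = (1.88×10^-28)(1.05×10^7) / [(1×1.60×10^-19)(1.21)] = 0.0102 m.

r ≈ 10.2 mm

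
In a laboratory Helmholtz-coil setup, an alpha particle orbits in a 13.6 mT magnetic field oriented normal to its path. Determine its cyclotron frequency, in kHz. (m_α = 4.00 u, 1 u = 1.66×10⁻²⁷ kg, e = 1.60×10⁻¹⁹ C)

f = qB/(2πm) = (2×1.60×10^-19)(0.0136) / [2π(6.64×10^-27)] = 1.04×10^5 Hz.

f ≈ 104 kHz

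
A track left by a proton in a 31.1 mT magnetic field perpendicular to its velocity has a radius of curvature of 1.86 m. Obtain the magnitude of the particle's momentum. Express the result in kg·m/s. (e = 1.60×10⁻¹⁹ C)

p ≈ 9.26×10^-21 kg·m/s

Since qvB = mv²/r, the momentum p = mv = qBr.
p = (1×1.60×10^-19)(0.0311)(1.86) = 9.26×10^-21 kg·m/s.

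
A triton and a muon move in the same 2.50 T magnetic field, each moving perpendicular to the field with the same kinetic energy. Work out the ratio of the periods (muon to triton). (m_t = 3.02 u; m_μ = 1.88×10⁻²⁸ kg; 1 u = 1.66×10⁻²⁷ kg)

T = 2πm/(qB) is independent of speed, so T₂/T₁ = (m₂/q₂)/(m₁/q₁).
T_{muon}/T_{triton} = (1.88×10^-28/1e) / (5.01×10^-27/1e) = 0.0375.

ratio ≈ 0.0375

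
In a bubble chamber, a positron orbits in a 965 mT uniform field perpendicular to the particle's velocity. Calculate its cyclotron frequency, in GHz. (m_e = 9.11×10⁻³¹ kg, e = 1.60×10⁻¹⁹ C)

f = qB/(2πm) = (1×1.60×10^-19)(0.965) / [2π(9.11×10^-31)] = 2.70×10^10 Hz.

f ≈ 27.0 GHz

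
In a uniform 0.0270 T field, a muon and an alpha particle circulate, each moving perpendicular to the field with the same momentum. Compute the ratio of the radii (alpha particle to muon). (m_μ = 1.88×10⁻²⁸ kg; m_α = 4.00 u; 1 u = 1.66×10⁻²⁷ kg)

r = p/(qB) ⇒ at equal p, r ∝ 1/q.
r_{alpha particle}/r_{muon} = 0.500.

ratio ≈ 0.500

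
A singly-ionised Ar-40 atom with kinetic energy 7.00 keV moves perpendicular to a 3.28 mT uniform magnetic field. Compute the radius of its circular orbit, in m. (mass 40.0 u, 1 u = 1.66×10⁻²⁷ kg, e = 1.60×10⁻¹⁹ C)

r ≈ 23.2 m

Convert the energy: K = 7.00 keV = 1.12×10^-15 J.
v = √(2K/m) = √(2·1.12×10^-15/6.64×10^-26) = 1.84×10^5 m/s.
r = mv/(qB) = (6.64×10^-26)(1.84×10^5) / [(1×1.60×10^-19)(3.28×10^-3)] = 23.2 m.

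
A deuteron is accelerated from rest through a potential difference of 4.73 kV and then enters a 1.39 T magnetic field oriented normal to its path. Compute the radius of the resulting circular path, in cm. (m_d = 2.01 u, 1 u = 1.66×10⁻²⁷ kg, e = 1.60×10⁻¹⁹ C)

The kinetic energy gained is K = qV = (1×1.60×10^-19)(4730) = 7.57×10^-16 J.
v = √(2K/m) = 6.74×10^5 m/s.
r = mv/(qB) = (3.34×10^-27)(6.74×10^5) / [(1×1.60×10^-19)(1.39)] = 0.0101 m.

r ≈ 1.01 cm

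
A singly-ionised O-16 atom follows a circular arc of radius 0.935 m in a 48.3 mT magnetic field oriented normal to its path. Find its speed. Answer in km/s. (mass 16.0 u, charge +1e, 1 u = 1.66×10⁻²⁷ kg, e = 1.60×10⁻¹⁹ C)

v ≈ 272 km/s

From qvB = mv²/r, v = qBr/m.
v = (1×1.60×10^-19)(0.0483)(0.935) / (2.66×10^-26) = 2.72×10^5 m/s.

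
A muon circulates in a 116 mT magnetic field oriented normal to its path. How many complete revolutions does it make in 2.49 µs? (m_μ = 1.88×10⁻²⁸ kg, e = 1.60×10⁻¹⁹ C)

N = 39

T = 2πm/(qB) = 2π(1.88×10^-28) / [(1×1.60×10^-19)(0.116)] = 6.3644×10^-8 s.
N = t/T = 2.49×10^-6 / 6.3644×10^-8 ≈ 39.12, so 39 complete revolutions.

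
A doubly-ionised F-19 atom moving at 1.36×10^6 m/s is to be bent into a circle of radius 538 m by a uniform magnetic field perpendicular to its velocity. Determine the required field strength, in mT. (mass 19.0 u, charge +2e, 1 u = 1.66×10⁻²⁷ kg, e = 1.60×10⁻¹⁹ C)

B ≈ 0.249 mT

qvB = mv²/r gives B = mv/(qr).
B = (3.15×10^-26)(1.36×10^6) / [(2×1.60×10^-19)(538)] = 2.49×10^-4 T.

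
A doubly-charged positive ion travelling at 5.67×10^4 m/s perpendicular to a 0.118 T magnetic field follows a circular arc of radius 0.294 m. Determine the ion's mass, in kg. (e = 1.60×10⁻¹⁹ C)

qvB = mv²/r ⇒ m = qBr/v.
m = (2×1.60×10^-19)(0.118)(0.294) / (5.67×10^4) = 1.96×10^-25 kg.

m ≈ 1.96×10^-25 kg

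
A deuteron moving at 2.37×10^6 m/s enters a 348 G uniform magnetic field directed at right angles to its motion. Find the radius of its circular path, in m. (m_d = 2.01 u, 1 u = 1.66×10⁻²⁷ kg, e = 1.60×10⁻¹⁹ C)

r ≈ 1.42 m

The magnetic force provides the centripetal force: qvB = mv²/r, so r = mv/(qB).
r = (3.34×10^-27 kg)(2.37×10^6 m/s) / [(1×1.60×10^-19 C)(0.0348 T)] = 1.42 m.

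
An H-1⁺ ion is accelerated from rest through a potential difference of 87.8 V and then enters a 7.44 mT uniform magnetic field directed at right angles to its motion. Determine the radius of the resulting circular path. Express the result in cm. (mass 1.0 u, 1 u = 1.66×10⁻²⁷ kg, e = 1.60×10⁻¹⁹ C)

The kinetic energy gained is K = qV = (1×1.60×10^-19)(87.8) = 1.40×10^-17 J.
v = √(2K/m) = 1.30×10^5 m/s.
r = mv/(qB) = (1.66×10^-27)(1.30×10^5) / [(1×1.60×10^-19)(7.44×10^-3)] = 0.181 m.

r ≈ 18.1 cm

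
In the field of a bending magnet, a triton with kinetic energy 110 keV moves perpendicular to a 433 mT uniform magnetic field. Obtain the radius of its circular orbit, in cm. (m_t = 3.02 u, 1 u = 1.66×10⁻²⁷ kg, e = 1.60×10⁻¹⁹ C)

r ≈ 19.2 cm

Convert the energy: K = 110 keV = 1.76×10^-14 J.
v = √(2K/m) = √(2·1.76×10^-14/5.01×10^-27) = 2.65×10^6 m/s.
r = mv/(qB) = (5.01×10^-27)(2.65×10^6) / [(1×1.60×10^-19)(0.433)] = 0.192 m.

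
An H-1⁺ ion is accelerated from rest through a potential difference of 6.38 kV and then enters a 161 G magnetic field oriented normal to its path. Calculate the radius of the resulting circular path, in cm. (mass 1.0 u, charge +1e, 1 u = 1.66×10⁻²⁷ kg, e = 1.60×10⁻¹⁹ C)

The kinetic energy gained is K = qV = (1×1.60×10^-19)(6380) = 1.02×10^-15 J.
v = √(2K/m) = 1.11×10^6 m/s.
r = mv/(qB) = (1.66×10^-27)(1.11×10^6) / [(1×1.60×10^-19)(0.0161)] = 0.715 m.

r ≈ 71.5 cm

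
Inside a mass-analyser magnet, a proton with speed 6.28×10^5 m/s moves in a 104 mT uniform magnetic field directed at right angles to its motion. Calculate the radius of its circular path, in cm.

r ≈ 6.30 cm

The magnetic force provides the centripetal force: qvB = mv²/r, so r = mv/(qB).
r = (1.67×10^-27 kg)(6.28×10^5 m/s) / [(1×1.60×10^-19 C)(0.104 T)] = 0.0630 m.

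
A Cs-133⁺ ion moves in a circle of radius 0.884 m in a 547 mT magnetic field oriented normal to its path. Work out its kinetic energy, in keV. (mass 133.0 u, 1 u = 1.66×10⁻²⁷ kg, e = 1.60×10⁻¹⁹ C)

v = qBr/m = (1×1.60×10^-19)(0.547)(0.884) / (2.21×10^-25) = 3.50×10^5 m/s.
K = ½mv² = 0.5·(2.21×10^-25)·(3.50×10^5)² = 1.36×10^-14 J = 84.7 keV.

K ≈ 84.7 keV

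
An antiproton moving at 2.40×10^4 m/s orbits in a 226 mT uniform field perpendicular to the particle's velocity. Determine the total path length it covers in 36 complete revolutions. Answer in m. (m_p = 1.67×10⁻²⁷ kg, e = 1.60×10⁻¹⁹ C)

r = mv/(qB) = 1.11×10^-3 m, so one revolution covers 2πr = 6.96×10^-3 m.
In 36 revolutions: L = 36·2πr = 0.251 m.

L ≈ 0.251 m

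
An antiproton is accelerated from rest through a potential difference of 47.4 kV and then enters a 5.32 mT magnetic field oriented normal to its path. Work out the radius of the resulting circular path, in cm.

r ≈ 591 cm

The kinetic energy gained is K = qV = (1×1.60×10^-19)(4.74×10^4) = 7.58×10^-15 J.
v = √(2K/m) = 3.01×10^6 m/s.
r = mv/(qB) = (1.67×10^-27)(3.01×10^6) / [(1×1.60×10^-19)(5.32×10^-3)] = 5.91 m.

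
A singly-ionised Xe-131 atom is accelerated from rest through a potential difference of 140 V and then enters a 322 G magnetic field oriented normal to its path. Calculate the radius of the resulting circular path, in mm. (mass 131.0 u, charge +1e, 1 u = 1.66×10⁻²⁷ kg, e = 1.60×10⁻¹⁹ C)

The kinetic energy gained is K = qV = (1×1.60×10^-19)(140) = 2.24×10^-17 J.
v = √(2K/m) = 1.44×10^4 m/s.
r = mv/(qB) = (2.17×10^-25)(1.44×10^4) / [(1×1.60×10^-19)(0.0322)] = 0.606 m.

r ≈ 606 mm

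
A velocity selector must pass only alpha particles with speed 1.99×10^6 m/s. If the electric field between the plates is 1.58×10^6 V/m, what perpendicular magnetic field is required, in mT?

B ≈ 794 mT

qE = qvB ⇒ B = E/v = (1.58×10^6) / (1.99×10^6) = 0.794 T.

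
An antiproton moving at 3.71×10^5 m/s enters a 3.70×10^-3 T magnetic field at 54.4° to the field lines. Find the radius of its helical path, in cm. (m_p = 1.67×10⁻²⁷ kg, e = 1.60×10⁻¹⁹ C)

Only the perpendicular component v⊥ = v sin54.4° = 3.02×10^5 m/s is bent by the field.
r = m v⊥ /(qB) = (1.67×10^-27)(3.02×10^5) / [(1×1.60×10^-19)(3.70×10^-3)] = 0.851 m.

r ≈ 85.1 cm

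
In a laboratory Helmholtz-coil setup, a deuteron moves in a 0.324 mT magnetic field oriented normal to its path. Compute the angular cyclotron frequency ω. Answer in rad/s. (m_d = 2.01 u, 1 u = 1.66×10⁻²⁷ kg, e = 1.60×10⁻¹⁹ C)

ω = qB/m = (1×1.60×10^-19)(3.24×10^-4) / (3.34×10^-27) = 1.55×10^4 rad/s.

ω ≈ 1.55×10^4 rad/s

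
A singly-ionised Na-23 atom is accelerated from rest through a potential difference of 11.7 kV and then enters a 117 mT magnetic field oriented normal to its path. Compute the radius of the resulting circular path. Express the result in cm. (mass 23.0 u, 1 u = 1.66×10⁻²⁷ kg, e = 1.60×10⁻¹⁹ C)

r ≈ 63.9 cm

The kinetic energy gained is K = qV = (1×1.60×10^-19)(1.17×10^4) = 1.87×10^-15 J.
v = √(2K/m) = 3.13×10^5 m/s.
r = mv/(qB) = (3.82×10^-26)(3.13×10^5) / [(1×1.60×10^-19)(0.117)] = 0.639 m.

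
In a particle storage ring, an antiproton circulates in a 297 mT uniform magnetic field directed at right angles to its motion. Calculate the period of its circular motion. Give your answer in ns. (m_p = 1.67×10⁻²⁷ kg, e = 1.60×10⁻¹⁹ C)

T ≈ 221 ns

The cyclotron period is independent of speed: T = 2πm/(qB).
T = 2π(1.67×10^-27) / [(1×1.60×10^-19)(0.297)] = 2.21×10^-7 s.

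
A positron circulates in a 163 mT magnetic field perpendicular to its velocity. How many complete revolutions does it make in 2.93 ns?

N = 13

T = 2πm/(qB) = 2π(9.11×10^-31) / [(1×1.60×10^-19)(0.163)] = 2.1948×10^-10 s.
N = t/T = 2.93×10^-9 / 2.1948×10^-10 ≈ 13.35, so 13 complete revolutions.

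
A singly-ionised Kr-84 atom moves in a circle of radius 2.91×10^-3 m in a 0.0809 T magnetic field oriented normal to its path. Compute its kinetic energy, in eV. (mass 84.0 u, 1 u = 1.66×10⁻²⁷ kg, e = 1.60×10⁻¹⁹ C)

v = qBr/m = (1×1.60×10^-19)(0.0809)(2.91×10^-3) / (1.39×10^-25) = 270 m/s.
K = ½mv² = 0.5·(1.39×10^-25)·(270)² = 5.09×10^-21 J = 0.0318 eV.

K ≈ 0.0318 eV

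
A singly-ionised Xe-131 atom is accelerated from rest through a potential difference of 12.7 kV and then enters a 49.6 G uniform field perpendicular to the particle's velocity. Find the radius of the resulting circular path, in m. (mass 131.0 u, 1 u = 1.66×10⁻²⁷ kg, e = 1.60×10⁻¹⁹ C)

The kinetic energy gained is K = qV = (1×1.60×10^-19)(1.27×10^4) = 2.03×10^-15 J.
v = √(2K/m) = 1.37×10^5 m/s.
r = mv/(qB) = (2.17×10^-25)(1.37×10^5) / [(1×1.60×10^-19)(4.96×10^-3)] = 37.5 m.

r ≈ 37.5 m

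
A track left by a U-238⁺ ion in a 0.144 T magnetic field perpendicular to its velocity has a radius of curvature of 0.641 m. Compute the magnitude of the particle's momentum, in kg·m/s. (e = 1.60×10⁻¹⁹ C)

Since qvB = mv²/r, the momentum p = mv = qBr.
p = (1×1.60×10^-19)(0.144)(0.641) = 1.48×10^-20 kg·m/s.

p ≈ 1.48×10^-20 kg·m/s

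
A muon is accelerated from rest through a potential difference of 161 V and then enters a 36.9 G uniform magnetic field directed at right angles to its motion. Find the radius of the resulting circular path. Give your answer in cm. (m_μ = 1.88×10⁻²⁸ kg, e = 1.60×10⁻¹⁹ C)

r ≈ 16.7 cm

The kinetic energy gained is K = qV = (1×1.60×10^-19)(161) = 2.58×10^-17 J.
v = √(2K/m) = 5.23×10^5 m/s.
r = mv/(qB) = (1.88×10^-28)(5.23×10^5) / [(1×1.60×10^-19)(3.69×10^-3)] = 0.167 m.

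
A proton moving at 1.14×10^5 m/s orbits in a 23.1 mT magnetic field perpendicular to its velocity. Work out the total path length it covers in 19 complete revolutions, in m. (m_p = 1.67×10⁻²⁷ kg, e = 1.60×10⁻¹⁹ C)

L ≈ 6.15 m

r = mv/(qB) = 0.0515 m, so one revolution covers 2πr = 0.324 m.
In 19 revolutions: L = 19·2πr = 6.15 m.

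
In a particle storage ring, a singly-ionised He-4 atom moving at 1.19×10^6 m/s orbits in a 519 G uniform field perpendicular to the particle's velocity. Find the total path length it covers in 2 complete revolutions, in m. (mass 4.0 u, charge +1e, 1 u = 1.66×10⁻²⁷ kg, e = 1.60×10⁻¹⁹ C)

r = mv/(qB) = 0.952 m, so one revolution covers 2πr = 5.98 m.
In 2 revolutions: L = 2·2πr = 12.0 m.

L ≈ 12.0 m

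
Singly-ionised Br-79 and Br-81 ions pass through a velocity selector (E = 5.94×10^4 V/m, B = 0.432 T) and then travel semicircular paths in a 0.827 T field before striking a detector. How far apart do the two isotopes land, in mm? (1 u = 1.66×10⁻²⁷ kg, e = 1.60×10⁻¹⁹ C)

Both emerge at v = E/B₁ = 1.38×10^5 m/s.
r = mv/(qB₂), so r₁ = 0.13627 m and r₂ = 0.13972 m, giving Δr = 3.45×10^-3 m.
After a semicircle each ion lands a diameter 2r from the entry slit, so the separation is 2Δr = 6.90×10^-3 m.

Δd ≈ 6.90 mm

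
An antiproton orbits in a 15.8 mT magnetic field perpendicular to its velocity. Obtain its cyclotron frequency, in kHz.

f = qB/(2πm) = (1×1.60×10^-19)(0.0158) / [2π(1.67×10^-27)] = 2.41×10^5 Hz.

f ≈ 241 kHz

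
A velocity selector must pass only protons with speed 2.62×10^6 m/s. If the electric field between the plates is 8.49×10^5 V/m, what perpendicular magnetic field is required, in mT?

qE = qvB ⇒ B = E/v = (8.49×10^5) / (2.62×10^6) = 0.324 T.

B ≈ 324 mT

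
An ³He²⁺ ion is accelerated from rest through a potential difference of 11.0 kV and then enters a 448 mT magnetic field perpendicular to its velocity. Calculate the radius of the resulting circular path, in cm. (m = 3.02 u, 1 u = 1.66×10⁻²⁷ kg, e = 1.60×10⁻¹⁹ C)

The kinetic energy gained is K = qV = (2×1.60×10^-19)(1.10×10^4) = 3.52×10^-15 J.
v = √(2K/m) = 1.19×10^6 m/s.
r = mv/(qB) = (5.01×10^-27)(1.19×10^6) / [(2×1.60×10^-19)(0.448)] = 0.0414 m.

r ≈ 4.14 cm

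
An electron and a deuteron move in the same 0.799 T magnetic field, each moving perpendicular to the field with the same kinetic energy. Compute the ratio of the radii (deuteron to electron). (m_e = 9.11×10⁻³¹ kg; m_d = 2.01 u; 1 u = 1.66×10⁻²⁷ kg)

r = √(2mK)/(qB) ⇒ at equal K, r ∝ √m/q.
r_{deuteron}/r_{electron} = 60.5.

ratio ≈ 60.5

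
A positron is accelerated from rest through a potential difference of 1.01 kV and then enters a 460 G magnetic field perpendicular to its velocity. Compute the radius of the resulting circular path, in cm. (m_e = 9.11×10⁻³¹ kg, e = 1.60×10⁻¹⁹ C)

The kinetic energy gained is K = qV = (1×1.60×10^-19)(1010) = 1.62×10^-16 J.
v = √(2K/m) = 1.88×10^7 m/s.
r = mv/(qB) = (9.11×10^-31)(1.88×10^7) / [(1×1.60×10^-19)(0.0460)] = 2.33×10^-3 m.

r ≈ 0.233 cm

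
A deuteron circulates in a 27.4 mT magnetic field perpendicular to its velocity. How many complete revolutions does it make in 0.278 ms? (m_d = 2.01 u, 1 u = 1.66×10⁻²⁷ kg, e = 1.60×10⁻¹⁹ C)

N = 58

T = 2πm/(qB) = 2π(3.3366×10^-27) / [(1×1.60×10^-19)(0.0274)] = 4.7820×10^-6 s.
N = t/T = 2.78×10^-4 / 4.7820×10^-6 ≈ 58.13, so 58 complete revolutions.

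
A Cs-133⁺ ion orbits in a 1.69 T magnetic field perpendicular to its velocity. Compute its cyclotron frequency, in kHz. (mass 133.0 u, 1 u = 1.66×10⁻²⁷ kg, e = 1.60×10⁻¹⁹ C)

f ≈ 195 kHz

f = qB/(2πm) = (1×1.60×10^-19)(1.69) / [2π(2.21×10^-25)] = 1.95×10^5 Hz.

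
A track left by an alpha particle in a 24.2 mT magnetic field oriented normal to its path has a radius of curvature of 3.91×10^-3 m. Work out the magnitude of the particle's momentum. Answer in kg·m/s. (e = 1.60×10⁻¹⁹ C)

Since qvB = mv²/r, the momentum p = mv = qBr.
p = (2×1.60×10^-19)(0.0242)(3.91×10^-3) = 3.03×10^-23 kg·m/s.

p ≈ 3.03×10^-23 kg·m/s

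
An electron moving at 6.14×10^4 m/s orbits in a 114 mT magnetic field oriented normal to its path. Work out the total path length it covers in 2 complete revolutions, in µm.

L ≈ 38.5 µm

r = mv/(qB) = 3.07×10^-6 m, so one revolution covers 2πr = 1.93×10^-5 m.
In 2 revolutions: L = 2·2πr = 3.85×10^-5 m.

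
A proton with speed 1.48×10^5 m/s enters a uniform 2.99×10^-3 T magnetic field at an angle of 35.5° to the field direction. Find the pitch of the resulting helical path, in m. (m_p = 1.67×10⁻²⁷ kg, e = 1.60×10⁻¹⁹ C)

pitch ≈ 2.64 m

The velocity component along B is v∥ = v cos35.5° = 1.20×10^5 m/s.
The cyclotron period T = 2πm/(qB) = 2.19×10^-5 s is set by m, q, B alone.
Pitch = v∥·T = (1.20×10^5)(2.19×10^-5) = 2.64 m.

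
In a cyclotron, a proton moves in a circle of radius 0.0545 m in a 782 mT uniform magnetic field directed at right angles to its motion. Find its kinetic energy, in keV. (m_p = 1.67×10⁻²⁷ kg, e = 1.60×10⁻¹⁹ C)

v = qBr/m = (1×1.60×10^-19)(0.782)(0.0545) / (1.67×10^-27) = 4.08×10^6 m/s.
K = ½mv² = 0.5·(1.67×10^-27)·(4.08×10^6)² = 1.39×10^-14 J = 87.0 keV.

K ≈ 87.0 keV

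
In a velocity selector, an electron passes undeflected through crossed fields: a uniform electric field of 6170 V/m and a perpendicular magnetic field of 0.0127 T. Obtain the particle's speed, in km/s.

For zero net force, qE = qvB, so v = E/B.
v = (6170) / (0.0127) = 4.86×10^5 m/s.

v ≈ 486 km/s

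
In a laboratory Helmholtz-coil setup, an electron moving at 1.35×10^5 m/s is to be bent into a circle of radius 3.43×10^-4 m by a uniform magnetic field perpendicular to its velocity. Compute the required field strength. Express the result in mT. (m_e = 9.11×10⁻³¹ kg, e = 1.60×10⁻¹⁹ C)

B ≈ 2.24 mT

qvB = mv²/r gives B = mv/(qr).
B = (9.11×10^-31)(1.35×10^5) / [(1×1.60×10^-19)(3.43×10^-4)] = 2.24×10^-3 T.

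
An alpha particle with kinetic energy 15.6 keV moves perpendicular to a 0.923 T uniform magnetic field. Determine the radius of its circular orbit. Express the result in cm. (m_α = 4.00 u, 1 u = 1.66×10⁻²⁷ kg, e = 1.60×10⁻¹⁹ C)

r ≈ 1.95 cm

Convert the energy: K = 15.6 keV = 2.50×10^-15 J.
v = √(2K/m) = √(2·2.50×10^-15/6.64×10^-27) = 8.67×10^5 m/s.
r = mv/(qB) = (6.64×10^-27)(8.67×10^5) / [(2×1.60×10^-19)(0.923)] = 0.0195 m.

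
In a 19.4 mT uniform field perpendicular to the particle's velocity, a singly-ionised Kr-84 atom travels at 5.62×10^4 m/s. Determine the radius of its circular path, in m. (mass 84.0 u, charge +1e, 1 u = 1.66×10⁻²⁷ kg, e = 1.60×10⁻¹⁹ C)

The magnetic force provides the centripetal force: qvB = mv²/r, so r = mv/(qB).
r = (1.39×10^-25 kg)(5.62×10^4 m/s) / [(1×1.60×10^-19 C)(0.0194 T)] = 2.52 m.

r ≈ 2.52 m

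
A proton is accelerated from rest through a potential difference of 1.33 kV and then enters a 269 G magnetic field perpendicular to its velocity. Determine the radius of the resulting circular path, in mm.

r ≈ 196 mm

The kinetic energy gained is K = qV = (1×1.60×10^-19)(1330) = 2.13×10^-16 J.
v = √(2K/m) = 5.05×10^5 m/s.
r = mv/(qB) = (1.67×10^-27)(5.05×10^5) / [(1×1.60×10^-19)(0.0269)] = 0.196 m.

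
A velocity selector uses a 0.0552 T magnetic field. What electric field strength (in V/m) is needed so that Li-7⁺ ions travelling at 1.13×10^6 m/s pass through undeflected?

qE = qvB ⇒ E = vB = (1.13×10^6)(0.0552) = 6.24×10^4 V/m.

E ≈ 6.24×10^4 V/m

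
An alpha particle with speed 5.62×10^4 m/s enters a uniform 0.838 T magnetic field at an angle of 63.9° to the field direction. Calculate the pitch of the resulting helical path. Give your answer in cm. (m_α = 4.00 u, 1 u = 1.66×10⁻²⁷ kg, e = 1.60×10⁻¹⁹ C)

pitch ≈ 0.385 cm

The velocity component along B is v∥ = v cos63.9° = 2.47×10^4 m/s.
The cyclotron period T = 2πm/(qB) = 1.56×10^-7 s is set by m, q, B alone.
Pitch = v∥·T = (2.47×10^4)(1.56×10^-7) = 3.85×10^-3 m.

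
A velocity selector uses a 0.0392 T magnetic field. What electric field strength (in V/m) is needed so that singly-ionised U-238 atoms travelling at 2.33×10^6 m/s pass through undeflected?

E ≈ 9.13×10^4 V/m

qE = qvB ⇒ E = vB = (2.33×10^6)(0.0392) = 9.13×10^4 V/m.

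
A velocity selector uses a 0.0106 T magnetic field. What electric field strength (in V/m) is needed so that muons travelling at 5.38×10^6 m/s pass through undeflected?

E ≈ 5.70×10^4 V/m

qE = qvB ⇒ E = vB = (5.38×10^6)(0.0106) = 5.70×10^4 V/m.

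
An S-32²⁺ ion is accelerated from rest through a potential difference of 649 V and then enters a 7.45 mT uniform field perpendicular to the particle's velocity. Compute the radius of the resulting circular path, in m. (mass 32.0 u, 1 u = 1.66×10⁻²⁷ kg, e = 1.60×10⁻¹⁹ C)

The kinetic energy gained is K = qV = (2×1.60×10^-19)(649) = 2.08×10^-16 J.
v = √(2K/m) = 8.84×10^4 m/s.
r = mv/(qB) = (5.31×10^-26)(8.84×10^4) / [(2×1.60×10^-19)(7.45×10^-3)] = 1.97 m.

r ≈ 1.97 m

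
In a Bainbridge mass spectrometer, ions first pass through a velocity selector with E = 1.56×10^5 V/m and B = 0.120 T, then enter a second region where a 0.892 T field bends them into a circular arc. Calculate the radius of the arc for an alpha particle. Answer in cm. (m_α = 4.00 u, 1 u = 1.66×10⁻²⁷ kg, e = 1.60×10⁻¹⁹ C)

r ≈ 3.02 cm

The selector passes v = E/B = 1.56×10^5/0.120 = 1.30×10^6 m/s.
In the deflection region, r = mv/(qB₂) = (6.64×10^-27)(1.30×10^6) / [(2×1.60×10^-19)(0.892)] = 0.0302 m.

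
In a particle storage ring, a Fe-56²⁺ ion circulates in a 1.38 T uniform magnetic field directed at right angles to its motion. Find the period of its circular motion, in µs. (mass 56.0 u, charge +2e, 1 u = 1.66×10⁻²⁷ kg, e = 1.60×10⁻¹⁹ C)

The cyclotron period is independent of speed: T = 2πm/(qB).
T = 2π(9.30×10^-26) / [(2×1.60×10^-19)(1.38)] = 1.32×10^-6 s.

T ≈ 1.32 µs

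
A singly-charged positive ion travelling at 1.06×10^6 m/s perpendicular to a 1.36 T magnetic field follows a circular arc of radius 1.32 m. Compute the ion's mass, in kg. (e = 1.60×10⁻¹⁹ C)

qvB = mv²/r ⇒ m = qBr/v.
m = (1×1.60×10^-19)(1.36)(1.32) / (1.06×10^6) = 2.71×10^-25 kg.

m ≈ 2.71×10^-25 kg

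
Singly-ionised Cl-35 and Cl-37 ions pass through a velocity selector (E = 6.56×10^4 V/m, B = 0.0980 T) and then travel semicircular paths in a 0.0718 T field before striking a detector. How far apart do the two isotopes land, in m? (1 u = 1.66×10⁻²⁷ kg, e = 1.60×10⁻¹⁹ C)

Both emerge at v = E/B₁ = 6.69×10^5 m/s.
r = mv/(qB₂), so r₁ = 3.385 m and r₂ = 3.579 m, giving Δr = 0.193 m.
After a semicircle each ion lands a diameter 2r from the entry slit, so the separation is 2Δr = 0.387 m.

Δd ≈ 0.387 m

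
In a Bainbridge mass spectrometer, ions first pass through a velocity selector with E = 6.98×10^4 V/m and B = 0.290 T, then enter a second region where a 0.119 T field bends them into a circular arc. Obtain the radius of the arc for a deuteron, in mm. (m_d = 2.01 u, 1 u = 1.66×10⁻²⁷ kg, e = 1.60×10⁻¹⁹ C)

r ≈ 42.2 mm

The selector passes v = E/B = 6.98×10^4/0.290 = 2.41×10^5 m/s.
In the deflection region, r = mv/(qB₂) = (3.34×10^-27)(2.41×10^5) / [(1×1.60×10^-19)(0.119)] = 0.0422 m.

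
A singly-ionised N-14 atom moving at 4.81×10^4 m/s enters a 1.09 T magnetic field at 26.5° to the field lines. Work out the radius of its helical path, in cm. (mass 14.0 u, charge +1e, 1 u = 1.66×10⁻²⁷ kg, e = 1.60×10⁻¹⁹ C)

r ≈ 0.286 cm

Only the perpendicular component v⊥ = v sin26.5° = 2.15×10^4 m/s is bent by the field.
r = m v⊥ /(qB) = (2.32×10^-26)(2.15×10^4) / [(1×1.60×10^-19)(1.09)] = 2.86×10^-3 m.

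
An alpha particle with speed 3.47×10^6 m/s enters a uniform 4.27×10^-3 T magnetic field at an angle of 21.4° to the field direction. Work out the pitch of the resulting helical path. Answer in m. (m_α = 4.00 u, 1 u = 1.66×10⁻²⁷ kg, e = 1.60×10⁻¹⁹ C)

pitch ≈ 98.6 m

The velocity component along B is v∥ = v cos21.4° = 3.23×10^6 m/s.
The cyclotron period T = 2πm/(qB) = 3.05×10^-5 s is set by m, q, B alone.
Pitch = v∥·T = (3.23×10^6)(3.05×10^-5) = 98.6 m.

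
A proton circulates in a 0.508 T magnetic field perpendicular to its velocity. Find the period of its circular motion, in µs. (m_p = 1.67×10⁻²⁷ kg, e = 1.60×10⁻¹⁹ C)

T ≈ 0.129 µs

The cyclotron period is independent of speed: T = 2πm/(qB).
T = 2π(1.67×10^-27) / [(1×1.60×10^-19)(0.508)] = 1.29×10^-7 s.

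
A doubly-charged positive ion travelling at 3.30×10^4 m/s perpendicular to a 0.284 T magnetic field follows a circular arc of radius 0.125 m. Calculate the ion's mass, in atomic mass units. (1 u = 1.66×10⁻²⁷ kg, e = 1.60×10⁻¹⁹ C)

m ≈ 207 u

qvB = mv²/r ⇒ m = qBr/v.
m = (2×1.60×10^-19)(0.284)(0.125) / (3.30×10^4) = 3.44×10^-25 kg = 207 u.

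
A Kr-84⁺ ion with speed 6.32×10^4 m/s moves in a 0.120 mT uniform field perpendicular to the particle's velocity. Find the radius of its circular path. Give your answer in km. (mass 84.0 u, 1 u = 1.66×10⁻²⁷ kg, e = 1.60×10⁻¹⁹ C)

r ≈ 0.459 km

The magnetic force provides the centripetal force: qvB = mv²/r, so r = mv/(qB).
r = (1.39×10^-25 kg)(6.32×10^4 m/s) / [(1×1.60×10^-19 C)(1.20×10^-4 T)] = 459 m.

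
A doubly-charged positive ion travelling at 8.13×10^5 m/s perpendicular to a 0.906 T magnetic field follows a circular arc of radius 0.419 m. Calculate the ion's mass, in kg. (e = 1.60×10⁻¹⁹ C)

m ≈ 1.49×10^-25 kg

qvB = mv²/r ⇒ m = qBr/v.
m = (2×1.60×10^-19)(0.906)(0.419) / (8.13×10^5) = 1.49×10^-25 kg.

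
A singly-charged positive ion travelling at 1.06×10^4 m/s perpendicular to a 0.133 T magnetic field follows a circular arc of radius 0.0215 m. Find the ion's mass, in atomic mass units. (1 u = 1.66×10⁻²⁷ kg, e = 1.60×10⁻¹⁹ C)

qvB = mv²/r ⇒ m = qBr/v.
m = (1×1.60×10^-19)(0.133)(0.0215) / (1.06×10^4) = 4.32×10^-26 kg = 26.0 u.

m ≈ 26.0 u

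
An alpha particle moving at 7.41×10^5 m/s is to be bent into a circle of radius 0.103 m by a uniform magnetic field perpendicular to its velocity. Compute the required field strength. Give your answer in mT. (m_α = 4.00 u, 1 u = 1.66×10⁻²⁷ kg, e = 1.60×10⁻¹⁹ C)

qvB = mv²/r gives B = mv/(qr).
B = (6.64×10^-27)(7.41×10^5) / [(2×1.60×10^-19)(0.103)] = 0.149 T.

B ≈ 149 mT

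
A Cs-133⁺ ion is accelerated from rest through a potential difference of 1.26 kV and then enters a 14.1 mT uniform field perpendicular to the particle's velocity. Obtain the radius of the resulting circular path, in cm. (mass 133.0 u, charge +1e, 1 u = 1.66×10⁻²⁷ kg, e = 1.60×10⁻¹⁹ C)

The kinetic energy gained is K = qV = (1×1.60×10^-19)(1260) = 2.02×10^-16 J.
v = √(2K/m) = 4.27×10^4 m/s.
r = mv/(qB) = (2.21×10^-25)(4.27×10^4) / [(1×1.60×10^-19)(0.0141)] = 4.18 m.

r ≈ 418 cm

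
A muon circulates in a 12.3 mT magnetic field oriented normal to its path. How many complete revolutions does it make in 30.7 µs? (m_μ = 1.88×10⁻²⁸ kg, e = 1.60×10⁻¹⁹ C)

T = 2πm/(qB) = 2π(1.88×10^-28) / [(1×1.60×10^-19)(0.0123)] = 6.0022×10^-7 s.
N = t/T = 3.07×10^-5 / 6.0022×10^-7 ≈ 51.15, so 51 complete revolutions.

N = 51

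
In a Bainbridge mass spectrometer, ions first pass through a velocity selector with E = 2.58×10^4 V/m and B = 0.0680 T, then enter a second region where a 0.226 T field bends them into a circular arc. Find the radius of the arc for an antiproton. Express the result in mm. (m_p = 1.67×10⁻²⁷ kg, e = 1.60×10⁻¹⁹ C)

r ≈ 17.5 mm

The selector passes v = E/B = 2.58×10^4/0.0680 = 3.79×10^5 m/s.
In the deflection region, r = mv/(qB₂) = (1.67×10^-27)(3.79×10^5) / [(1×1.60×10^-19)(0.226)] = 0.0175 m.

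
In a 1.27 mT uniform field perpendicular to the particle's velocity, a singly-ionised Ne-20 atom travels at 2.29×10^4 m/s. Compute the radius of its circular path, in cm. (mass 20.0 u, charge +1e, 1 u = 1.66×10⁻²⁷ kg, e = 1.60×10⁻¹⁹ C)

The magnetic force provides the centripetal force: qvB = mv²/r, so r = mv/(qB).
r = (3.32×10^-26 kg)(2.29×10^4 m/s) / [(1×1.60×10^-19 C)(1.27×10^-3 T)] = 3.74 m.

r ≈ 374 cm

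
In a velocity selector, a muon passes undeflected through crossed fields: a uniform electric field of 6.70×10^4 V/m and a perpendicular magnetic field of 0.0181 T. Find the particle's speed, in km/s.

v ≈ 3700 km/s

For zero net force, qE = qvB, so v = E/B.
v = (6.70×10^4) / (0.0181) = 3.70×10^6 m/s.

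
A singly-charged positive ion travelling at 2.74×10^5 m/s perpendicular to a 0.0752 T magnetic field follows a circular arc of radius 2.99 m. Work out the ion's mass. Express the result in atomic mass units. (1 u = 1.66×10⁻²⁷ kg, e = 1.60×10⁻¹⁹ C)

m ≈ 79.1 u

qvB = mv²/r ⇒ m = qBr/v.
m = (1×1.60×10^-19)(0.0752)(2.99) / (2.74×10^5) = 1.31×10^-25 kg = 79.1 u.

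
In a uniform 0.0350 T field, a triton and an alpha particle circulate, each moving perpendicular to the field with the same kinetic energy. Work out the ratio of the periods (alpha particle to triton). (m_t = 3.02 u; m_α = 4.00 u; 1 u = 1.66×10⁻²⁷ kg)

T = 2πm/(qB) is independent of speed, so T₂/T₁ = (m₂/q₂)/(m₁/q₁).
T_{alpha particle}/T_{triton} = (6.64×10^-27/2e) / (5.01×10^-27/1e) = 0.662.

ratio ≈ 0.662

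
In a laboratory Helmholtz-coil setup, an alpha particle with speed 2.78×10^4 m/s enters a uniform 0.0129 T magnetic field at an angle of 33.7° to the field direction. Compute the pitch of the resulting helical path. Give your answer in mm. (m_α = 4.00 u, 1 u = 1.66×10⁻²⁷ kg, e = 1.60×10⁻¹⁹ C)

The velocity component along B is v∥ = v cos33.7° = 2.31×10^4 m/s.
The cyclotron period T = 2πm/(qB) = 1.01×10^-5 s is set by m, q, B alone.
Pitch = v∥·T = (2.31×10^4)(1.01×10^-5) = 0.234 m.

pitch ≈ 234 mm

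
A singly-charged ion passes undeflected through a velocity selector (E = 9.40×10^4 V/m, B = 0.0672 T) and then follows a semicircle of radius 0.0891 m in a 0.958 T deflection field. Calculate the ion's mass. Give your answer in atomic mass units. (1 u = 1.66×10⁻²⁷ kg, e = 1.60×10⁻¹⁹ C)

m ≈ 5.88 u

v = E/B₁ = 1.40×10^6 m/s.
From r = mv/(qB₂), m = qB₂r/v = (1×1.60×10^-19)(0.958)(0.0891) / (1.40×10^6) = 9.76×10^-27 kg.
In atomic mass units: m = 9.76×10^-27 / 1.66×10^-27 = 5.88 u.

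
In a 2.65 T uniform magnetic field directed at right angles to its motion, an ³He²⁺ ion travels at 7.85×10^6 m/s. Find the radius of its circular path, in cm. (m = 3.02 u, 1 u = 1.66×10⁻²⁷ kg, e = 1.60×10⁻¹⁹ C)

The magnetic force provides the centripetal force: qvB = mv²/r, so r = mv/(qB).
r = (5.01×10^-27 kg)(7.85×10^6 m/s) / [(2×1.60×10^-19 C)(2.65 T)] = 0.0464 m.

r ≈ 4.64 cm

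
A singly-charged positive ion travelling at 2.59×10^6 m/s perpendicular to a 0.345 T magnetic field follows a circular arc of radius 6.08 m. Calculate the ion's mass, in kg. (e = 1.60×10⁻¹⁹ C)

qvB = mv²/r ⇒ m = qBr/v.
m = (1×1.60×10^-19)(0.345)(6.08) / (2.59×10^6) = 1.30×10^-25 kg.

m ≈ 1.30×10^-25 kg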